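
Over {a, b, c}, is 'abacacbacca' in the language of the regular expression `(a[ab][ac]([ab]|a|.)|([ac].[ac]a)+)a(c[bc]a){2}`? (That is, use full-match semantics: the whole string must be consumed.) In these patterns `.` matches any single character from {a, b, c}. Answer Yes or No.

Yes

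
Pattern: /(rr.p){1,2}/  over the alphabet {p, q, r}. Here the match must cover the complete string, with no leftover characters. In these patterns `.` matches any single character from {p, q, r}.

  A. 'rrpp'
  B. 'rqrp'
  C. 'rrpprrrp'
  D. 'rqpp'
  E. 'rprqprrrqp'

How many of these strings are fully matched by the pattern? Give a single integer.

A → match
B → no match — must start with 'rr'
C → match
D → no match — must start with 'rr'
E → no match — must start with 'rr'
Total matched: 2

2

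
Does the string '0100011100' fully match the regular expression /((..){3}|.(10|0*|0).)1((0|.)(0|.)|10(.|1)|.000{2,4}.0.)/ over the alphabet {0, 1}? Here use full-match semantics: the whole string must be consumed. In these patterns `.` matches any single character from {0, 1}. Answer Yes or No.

Yes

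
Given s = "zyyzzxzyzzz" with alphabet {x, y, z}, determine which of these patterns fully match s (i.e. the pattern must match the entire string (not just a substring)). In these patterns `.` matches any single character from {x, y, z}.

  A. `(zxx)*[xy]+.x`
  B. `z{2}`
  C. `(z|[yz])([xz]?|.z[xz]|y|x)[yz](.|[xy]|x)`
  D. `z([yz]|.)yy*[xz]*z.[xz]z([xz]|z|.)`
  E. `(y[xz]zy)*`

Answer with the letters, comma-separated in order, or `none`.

D

A → no match — must end with "x"
B → no match
C → no match
D → match
E → no match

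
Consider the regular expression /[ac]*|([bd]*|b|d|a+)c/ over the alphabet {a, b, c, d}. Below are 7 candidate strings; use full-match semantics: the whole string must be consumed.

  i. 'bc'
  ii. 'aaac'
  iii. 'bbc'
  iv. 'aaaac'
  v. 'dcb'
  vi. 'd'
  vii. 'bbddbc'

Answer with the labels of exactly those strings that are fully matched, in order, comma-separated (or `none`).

i → match
ii → match
iii → match
iv → match
v → no match
vi → no match
vii → match

i, ii, iii, iv, vii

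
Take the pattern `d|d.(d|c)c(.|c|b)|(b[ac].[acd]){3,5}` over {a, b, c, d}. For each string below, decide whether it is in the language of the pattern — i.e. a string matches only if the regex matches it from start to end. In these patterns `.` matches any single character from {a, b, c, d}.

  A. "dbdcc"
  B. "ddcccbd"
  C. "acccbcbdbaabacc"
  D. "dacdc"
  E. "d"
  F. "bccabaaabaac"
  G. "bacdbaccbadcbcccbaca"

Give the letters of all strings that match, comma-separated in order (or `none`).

A, E, F, G

A → match
B → no match
C → no match
D → no match
E → match
F → match
G → match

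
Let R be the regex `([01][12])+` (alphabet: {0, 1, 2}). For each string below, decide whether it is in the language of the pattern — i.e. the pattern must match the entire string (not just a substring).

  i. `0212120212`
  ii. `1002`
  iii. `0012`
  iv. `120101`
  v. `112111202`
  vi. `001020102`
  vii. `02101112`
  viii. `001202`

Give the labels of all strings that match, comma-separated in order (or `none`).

i, iv

i → match
ii → no match
iii → no match
iv → match
v → no match
vi → no match
vii → no match
viii → no match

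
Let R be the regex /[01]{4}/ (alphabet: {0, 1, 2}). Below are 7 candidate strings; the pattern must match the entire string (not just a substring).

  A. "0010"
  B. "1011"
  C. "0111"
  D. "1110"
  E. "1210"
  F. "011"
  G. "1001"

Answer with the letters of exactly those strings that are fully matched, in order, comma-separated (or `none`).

A → match
B → match
C → match
D → match
E → no match
F → no match
G → match

A, B, C, D, G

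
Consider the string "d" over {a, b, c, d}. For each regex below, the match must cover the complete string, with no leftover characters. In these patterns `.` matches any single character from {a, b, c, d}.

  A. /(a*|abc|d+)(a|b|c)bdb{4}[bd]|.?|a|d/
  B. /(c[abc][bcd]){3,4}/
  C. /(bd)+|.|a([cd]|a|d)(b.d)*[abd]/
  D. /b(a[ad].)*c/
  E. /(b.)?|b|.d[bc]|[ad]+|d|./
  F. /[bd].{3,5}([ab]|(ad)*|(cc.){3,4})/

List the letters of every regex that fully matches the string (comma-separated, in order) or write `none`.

A, C, E

A → match
B → no match — must start with "c"
C → match
D → no match — must start with "b"
E → match
F → no match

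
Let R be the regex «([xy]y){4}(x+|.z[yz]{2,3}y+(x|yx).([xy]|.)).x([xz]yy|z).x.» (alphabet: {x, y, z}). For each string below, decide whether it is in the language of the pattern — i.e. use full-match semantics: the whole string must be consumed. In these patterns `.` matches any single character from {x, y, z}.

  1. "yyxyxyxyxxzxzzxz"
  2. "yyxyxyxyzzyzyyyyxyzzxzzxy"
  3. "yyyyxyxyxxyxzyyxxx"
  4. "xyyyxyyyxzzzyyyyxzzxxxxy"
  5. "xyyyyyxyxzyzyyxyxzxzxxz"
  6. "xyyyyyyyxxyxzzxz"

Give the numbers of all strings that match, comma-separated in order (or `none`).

1, 2, 3, 5, 6

1 → match
2 → match
3 → match
4 → no match
5 → match
6 → match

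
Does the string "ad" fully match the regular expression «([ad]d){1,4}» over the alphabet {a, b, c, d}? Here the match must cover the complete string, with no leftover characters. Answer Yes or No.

Yes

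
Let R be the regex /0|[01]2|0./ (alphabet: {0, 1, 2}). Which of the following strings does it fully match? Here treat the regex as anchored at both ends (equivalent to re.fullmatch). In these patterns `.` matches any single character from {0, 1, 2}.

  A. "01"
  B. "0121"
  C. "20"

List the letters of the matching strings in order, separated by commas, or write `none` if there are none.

A

A → match
B → no match
C → no match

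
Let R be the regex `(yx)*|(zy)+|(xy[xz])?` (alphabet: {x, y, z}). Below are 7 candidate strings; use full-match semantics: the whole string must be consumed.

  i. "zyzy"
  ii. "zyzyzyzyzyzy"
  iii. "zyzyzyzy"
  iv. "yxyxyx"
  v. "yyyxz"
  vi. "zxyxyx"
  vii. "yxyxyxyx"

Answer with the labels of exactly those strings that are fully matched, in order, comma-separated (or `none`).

i → match
ii → match
iii → match
iv → match
v → no match
vi → no match
vii → match

i, ii, iii, iv, vii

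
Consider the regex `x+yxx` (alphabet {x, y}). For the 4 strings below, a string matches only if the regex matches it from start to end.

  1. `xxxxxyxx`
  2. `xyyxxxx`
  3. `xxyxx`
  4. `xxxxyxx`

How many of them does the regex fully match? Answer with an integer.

1 → match
2 → no match — must end with `xyxx`
3 → match
4 → match
Total matched: 3

3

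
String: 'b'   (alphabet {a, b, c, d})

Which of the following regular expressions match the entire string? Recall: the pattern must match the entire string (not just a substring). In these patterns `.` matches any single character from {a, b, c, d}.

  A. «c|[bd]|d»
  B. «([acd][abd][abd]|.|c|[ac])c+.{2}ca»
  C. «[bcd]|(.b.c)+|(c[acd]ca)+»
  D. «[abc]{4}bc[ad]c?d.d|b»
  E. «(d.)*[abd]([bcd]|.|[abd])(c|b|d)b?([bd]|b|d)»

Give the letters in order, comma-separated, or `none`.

A → match
B → no match — must end with 'ca'
C → match
D → match
E → no match

A, C, D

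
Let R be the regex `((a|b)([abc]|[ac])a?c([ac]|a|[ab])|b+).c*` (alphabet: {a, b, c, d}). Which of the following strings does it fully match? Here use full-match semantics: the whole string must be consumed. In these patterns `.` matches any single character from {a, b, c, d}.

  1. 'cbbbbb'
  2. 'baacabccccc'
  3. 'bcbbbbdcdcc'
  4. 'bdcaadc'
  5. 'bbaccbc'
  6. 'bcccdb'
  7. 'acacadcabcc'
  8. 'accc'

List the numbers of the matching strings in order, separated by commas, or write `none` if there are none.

2, 5

1 → no match
2 → match
3 → no match
4 → no match
5 → match
6 → no match
7 → no match
8 → no match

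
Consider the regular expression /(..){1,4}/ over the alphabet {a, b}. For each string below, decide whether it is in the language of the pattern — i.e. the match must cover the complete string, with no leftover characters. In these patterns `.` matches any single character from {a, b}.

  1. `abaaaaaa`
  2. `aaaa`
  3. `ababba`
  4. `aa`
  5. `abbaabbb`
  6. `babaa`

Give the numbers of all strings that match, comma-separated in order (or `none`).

1, 2, 3, 4, 5

1 → match
2 → match
3 → match
4 → match
5 → match
6 → no match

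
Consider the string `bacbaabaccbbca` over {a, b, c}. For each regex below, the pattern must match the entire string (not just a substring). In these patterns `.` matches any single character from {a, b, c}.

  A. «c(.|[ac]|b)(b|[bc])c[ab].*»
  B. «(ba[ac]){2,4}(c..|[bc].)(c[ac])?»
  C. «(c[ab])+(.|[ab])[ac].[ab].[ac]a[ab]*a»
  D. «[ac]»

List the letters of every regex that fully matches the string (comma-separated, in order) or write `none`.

B

A → no match — must start with `c`
B → match
C → no match — must start with `c`
D → no match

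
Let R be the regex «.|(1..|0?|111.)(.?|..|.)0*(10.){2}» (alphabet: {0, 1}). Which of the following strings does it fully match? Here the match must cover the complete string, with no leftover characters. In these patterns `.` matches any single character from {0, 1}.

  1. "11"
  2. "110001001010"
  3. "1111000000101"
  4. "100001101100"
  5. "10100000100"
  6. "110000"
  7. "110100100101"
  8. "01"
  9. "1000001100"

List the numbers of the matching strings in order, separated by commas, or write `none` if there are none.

1 → no match
2 → no match
3 → no match
4 → no match
5 → no match
6 → no match
7 → match
8 → no match
9 → no match

7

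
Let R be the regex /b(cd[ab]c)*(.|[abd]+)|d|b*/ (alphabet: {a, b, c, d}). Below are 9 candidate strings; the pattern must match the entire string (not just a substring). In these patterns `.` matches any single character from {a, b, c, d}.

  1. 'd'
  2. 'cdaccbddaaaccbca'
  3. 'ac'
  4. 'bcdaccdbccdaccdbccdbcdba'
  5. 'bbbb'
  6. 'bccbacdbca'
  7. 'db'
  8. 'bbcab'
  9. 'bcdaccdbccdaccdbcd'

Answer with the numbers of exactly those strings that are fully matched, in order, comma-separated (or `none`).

1, 4, 5, 9

1 → match
2 → no match
3 → no match
4 → match
5 → match
6 → no match
7 → no match
8 → no match
9 → match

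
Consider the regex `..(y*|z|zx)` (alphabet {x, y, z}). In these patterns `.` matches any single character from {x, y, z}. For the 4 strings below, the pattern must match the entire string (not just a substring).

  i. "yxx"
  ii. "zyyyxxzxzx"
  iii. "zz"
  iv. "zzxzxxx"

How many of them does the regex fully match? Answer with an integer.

1

i → no match
ii → no match
iii → match
iv → no match
Total matched: 1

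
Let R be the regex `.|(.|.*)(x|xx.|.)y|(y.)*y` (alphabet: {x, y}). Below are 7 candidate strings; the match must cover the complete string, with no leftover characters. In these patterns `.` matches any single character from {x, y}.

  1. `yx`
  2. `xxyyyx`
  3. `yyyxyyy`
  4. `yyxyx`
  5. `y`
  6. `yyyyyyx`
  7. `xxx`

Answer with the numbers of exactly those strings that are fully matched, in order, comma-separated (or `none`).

1 → no match
2 → no match
3 → match
4 → no match
5 → match
6 → no match
7 → no match

3, 5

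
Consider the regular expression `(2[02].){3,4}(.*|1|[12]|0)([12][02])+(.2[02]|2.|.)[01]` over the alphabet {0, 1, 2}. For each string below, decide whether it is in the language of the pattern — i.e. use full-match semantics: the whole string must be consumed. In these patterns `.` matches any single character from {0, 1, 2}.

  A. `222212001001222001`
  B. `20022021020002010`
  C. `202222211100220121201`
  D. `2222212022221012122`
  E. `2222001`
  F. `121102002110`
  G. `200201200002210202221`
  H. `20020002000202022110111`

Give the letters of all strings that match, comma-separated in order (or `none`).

A → no match
B → no match
C → no match
D → no match
E → no match
F → no match — must start with `2`
G → match
H → no match

G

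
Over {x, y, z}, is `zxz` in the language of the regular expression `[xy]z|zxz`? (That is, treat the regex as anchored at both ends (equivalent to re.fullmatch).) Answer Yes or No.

Yes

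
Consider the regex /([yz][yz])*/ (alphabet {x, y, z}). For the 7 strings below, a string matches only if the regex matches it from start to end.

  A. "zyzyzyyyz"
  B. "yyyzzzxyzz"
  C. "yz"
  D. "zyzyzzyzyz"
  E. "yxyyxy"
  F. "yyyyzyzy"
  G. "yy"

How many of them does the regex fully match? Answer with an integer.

A → no match
B → no match
C → match
D → match
E → no match
F → match
G → match
Total matched: 4

4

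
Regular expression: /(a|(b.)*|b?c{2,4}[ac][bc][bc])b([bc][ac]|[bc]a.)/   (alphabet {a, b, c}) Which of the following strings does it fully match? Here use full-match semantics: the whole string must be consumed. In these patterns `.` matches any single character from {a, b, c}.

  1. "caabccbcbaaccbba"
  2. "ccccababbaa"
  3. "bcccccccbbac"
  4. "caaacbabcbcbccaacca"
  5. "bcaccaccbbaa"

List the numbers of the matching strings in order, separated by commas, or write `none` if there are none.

3

1 → no match
2 → no match
3 → match
4 → no match
5 → no match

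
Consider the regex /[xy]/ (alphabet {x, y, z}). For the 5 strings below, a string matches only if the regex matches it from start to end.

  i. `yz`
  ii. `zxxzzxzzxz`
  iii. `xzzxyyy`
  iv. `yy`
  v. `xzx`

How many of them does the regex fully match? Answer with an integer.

i → no match
ii → no match
iii → no match
iv → no match
v → no match
Total matched: 0

0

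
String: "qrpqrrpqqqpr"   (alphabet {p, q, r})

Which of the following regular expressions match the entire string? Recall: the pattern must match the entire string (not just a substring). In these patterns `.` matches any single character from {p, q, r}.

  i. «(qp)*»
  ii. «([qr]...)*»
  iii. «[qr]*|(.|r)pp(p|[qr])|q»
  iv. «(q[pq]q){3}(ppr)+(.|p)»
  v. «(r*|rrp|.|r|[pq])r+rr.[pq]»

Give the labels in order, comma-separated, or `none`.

i → no match
ii → match
iii → no match
iv → no match
v → no match

ii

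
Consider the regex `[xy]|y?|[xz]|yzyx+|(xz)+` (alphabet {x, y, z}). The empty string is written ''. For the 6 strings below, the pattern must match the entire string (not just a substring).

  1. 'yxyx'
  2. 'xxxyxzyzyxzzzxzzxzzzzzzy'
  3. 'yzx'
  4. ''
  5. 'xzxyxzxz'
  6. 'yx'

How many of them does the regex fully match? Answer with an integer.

1 → no match
2 → no match
3 → no match
4 → match
5 → no match
6 → no match
Total matched: 1

1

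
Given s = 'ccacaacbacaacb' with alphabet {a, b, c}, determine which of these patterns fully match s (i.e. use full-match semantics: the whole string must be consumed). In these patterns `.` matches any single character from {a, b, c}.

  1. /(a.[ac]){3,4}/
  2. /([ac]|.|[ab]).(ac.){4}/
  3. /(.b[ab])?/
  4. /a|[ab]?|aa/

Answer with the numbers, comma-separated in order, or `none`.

2

1 → no match — must start with 'a'
2 → match
3 → no match
4 → no match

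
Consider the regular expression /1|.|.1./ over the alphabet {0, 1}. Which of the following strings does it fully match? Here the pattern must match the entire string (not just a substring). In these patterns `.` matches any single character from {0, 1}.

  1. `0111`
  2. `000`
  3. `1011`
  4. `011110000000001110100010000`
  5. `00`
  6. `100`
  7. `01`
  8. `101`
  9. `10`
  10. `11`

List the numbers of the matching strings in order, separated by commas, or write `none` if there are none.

1 → no match
2 → no match
3 → no match
4 → no match
5 → no match
6 → no match
7 → no match
8 → no match
9 → no match
10 → no match

none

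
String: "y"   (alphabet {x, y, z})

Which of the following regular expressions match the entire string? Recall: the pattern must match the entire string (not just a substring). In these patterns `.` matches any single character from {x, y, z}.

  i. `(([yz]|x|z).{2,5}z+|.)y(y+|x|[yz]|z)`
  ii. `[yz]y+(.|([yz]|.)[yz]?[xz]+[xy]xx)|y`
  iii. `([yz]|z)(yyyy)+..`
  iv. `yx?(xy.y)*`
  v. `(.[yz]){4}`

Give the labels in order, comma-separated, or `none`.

i → no match
ii → match
iii → no match
iv → match
v → no match

ii, iv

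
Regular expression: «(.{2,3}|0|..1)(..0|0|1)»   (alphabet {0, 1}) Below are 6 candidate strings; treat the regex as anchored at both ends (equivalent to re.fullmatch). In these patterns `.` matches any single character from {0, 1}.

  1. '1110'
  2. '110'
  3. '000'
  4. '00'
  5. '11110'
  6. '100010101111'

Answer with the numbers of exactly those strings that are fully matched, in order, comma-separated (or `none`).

1 → match
2 → match
3 → match
4 → match
5 → match
6 → no match

1, 2, 3, 4, 5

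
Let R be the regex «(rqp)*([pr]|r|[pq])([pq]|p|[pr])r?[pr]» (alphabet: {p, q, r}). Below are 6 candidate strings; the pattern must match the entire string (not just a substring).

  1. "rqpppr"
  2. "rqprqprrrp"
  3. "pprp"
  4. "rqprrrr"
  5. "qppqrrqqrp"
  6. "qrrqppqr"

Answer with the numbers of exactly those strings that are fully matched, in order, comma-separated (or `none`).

1. "rqpppr" → match
2. "rqprqprrrp" → match
3. "pprp" → match
4. "rqprrrr" → match
5. "qppqrrqqrp" → no match
6. "qrrqppqr" → no match

1, 2, 3, 4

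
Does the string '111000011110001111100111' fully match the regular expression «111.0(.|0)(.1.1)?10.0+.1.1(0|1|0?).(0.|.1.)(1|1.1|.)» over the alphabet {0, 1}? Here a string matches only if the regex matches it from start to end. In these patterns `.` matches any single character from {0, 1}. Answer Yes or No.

Yes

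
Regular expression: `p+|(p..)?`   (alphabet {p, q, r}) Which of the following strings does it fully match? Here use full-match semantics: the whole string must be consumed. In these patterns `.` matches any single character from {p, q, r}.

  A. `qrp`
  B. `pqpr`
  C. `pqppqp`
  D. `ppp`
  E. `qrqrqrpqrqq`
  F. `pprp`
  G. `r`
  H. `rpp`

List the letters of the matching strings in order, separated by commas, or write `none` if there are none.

A → no match
B → no match
C → no match
D → match
E → no match
F → no match
G → no match
H → no match

D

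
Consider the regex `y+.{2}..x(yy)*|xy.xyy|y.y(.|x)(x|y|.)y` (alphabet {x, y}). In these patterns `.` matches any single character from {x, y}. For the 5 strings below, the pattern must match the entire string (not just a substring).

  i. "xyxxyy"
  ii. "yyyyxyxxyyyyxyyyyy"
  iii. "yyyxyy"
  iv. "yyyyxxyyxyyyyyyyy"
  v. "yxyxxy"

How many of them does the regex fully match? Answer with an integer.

4

i. "xyxxyy" → match
ii → no match
iii. "yyyxyy" → match
iv → match
v. "yxyxxy" → match
Total matched: 4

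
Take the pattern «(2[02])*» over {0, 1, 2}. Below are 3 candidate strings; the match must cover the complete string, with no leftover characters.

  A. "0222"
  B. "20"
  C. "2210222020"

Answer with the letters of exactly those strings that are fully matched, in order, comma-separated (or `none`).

B

A → no match
B → match
C → no match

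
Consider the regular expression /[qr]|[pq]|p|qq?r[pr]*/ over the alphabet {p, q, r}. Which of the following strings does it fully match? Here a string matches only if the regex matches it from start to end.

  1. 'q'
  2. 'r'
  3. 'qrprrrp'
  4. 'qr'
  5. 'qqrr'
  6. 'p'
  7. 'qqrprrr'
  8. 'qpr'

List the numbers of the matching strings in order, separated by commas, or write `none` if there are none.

1, 2, 3, 4, 5, 6, 7

1 → match
2 → match
3 → match
4 → match
5 → match
6 → match
7 → match
8 → no match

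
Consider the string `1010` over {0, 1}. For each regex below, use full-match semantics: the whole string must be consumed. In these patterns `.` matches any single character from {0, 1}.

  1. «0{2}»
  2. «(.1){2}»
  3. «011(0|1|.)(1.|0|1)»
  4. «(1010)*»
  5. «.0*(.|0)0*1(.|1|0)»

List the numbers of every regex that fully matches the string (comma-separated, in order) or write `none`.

4, 5

1 → no match — must start with `0`
2 → no match — must end with `1`
3 → no match — must start with `011`
4 → match
5 → match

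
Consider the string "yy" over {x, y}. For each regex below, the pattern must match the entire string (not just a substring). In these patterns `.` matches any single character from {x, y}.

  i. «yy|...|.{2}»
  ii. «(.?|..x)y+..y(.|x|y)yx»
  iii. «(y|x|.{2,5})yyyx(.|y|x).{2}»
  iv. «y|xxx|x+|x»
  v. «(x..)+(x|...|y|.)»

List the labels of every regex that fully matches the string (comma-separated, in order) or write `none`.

i → match
ii → no match — must end with "yx"
iii → no match
iv → no match
v → no match — must start with "x"

i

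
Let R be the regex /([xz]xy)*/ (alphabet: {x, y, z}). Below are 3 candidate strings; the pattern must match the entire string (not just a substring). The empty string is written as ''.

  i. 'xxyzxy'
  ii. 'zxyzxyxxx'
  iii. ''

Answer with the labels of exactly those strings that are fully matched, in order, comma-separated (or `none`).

i → match
ii → no match
iii → match

i, iii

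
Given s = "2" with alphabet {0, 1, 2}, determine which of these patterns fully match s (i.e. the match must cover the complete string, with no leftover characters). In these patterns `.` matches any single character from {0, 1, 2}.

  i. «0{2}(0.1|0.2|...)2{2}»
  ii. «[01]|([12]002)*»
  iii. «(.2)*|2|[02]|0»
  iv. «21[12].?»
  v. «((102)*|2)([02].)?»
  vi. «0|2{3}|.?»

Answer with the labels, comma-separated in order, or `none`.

iii, v, vi

i → no match — must start with "0"
ii → no match
iii → match
iv → no match — must start with "21"
v → match
vi → match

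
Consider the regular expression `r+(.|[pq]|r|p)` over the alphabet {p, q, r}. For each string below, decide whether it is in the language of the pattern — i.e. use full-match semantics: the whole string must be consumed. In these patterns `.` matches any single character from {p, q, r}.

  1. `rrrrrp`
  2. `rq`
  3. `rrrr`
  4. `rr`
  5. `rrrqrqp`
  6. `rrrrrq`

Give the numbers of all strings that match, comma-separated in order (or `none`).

1 → match
2 → match
3 → match
4 → match
5 → no match
6 → match

1, 2, 3, 4, 6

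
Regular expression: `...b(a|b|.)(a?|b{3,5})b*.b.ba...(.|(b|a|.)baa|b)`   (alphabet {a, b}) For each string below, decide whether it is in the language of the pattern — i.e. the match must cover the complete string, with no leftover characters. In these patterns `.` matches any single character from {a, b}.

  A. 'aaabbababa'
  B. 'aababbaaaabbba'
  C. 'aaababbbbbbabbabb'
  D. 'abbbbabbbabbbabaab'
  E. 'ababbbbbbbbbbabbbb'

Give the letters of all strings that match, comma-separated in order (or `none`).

A → no match
B → no match
C → no match
D → match
E → match

D, E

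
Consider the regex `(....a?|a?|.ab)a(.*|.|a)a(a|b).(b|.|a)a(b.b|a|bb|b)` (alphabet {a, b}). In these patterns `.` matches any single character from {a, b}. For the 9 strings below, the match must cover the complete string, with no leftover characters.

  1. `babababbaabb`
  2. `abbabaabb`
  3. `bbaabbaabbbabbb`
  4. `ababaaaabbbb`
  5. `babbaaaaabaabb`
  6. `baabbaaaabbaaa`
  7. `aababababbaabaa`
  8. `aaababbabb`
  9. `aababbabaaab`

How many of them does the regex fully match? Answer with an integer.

3

1 → match
2 → no match
3 → no match
4 → no match
5 → match
6 → no match
7 → no match
8 → no match
9 → match
Total matched: 3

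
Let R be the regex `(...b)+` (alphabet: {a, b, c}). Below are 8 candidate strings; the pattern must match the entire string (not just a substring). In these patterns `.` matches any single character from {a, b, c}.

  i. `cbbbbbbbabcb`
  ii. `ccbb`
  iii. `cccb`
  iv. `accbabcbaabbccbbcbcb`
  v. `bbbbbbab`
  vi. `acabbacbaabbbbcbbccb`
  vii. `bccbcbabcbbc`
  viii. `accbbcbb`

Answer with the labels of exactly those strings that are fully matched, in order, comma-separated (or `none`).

i. `cbbbbbbbabcb` → match
ii. `ccbb` → match
iii. `cccb` → match
iv → match
v. `bbbbbbab` → match
vi → match
vii. `bccbcbabcbbc` → no match — must end with `b`
viii. `accbbcbb` → match

i, ii, iii, iv, v, vi, viii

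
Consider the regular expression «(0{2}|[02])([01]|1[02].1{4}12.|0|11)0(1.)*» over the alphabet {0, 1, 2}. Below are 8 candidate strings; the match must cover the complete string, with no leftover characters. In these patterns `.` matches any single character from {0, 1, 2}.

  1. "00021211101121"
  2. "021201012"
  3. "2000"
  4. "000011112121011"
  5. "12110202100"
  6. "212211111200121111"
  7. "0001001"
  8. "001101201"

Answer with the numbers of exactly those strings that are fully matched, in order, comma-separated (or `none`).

1 → no match
2. "021201012" → no match
3. "2000" → no match
4 → no match
5. "12110202100" → no match
6 → match
7. "0001001" → no match
8. "001101201" → no match

6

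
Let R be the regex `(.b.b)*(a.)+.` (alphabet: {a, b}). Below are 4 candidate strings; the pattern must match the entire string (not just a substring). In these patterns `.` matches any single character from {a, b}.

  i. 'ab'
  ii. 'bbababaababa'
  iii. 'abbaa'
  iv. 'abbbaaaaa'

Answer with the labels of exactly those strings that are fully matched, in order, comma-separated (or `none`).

i → no match
ii → no match
iii → no match
iv → match

iv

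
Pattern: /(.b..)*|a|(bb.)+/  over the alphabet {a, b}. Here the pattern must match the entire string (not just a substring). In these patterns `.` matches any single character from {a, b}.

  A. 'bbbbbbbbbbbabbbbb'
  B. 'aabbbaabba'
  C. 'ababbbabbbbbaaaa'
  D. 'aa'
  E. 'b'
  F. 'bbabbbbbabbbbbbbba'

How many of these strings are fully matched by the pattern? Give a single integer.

A → no match
B → no match
C → no match
D → no match
E → no match
F → match
Total matched: 1

1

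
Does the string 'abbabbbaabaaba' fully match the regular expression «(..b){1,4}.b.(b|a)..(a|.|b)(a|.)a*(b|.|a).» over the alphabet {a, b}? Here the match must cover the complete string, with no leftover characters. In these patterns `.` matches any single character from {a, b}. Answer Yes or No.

Yes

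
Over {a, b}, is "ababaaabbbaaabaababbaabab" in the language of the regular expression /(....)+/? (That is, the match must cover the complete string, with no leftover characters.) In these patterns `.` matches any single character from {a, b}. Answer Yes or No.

No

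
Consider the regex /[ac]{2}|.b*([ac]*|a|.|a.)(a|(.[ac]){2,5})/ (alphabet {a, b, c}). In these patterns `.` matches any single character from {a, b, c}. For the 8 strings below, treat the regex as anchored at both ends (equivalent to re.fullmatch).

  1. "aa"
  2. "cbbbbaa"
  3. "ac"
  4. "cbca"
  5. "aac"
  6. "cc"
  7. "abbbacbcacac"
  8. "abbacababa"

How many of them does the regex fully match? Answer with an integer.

7

1 → match
2 → match
3 → match
4 → match
5 → no match
6 → match
7 → match
8 → match
Total matched: 7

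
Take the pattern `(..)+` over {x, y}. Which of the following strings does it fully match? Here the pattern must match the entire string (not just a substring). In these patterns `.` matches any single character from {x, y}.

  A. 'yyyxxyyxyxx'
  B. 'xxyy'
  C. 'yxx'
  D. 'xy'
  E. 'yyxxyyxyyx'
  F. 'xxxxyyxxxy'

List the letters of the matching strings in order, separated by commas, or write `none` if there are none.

A → no match
B → match
C → no match
D → match
E → match
F → match

B, D, E, F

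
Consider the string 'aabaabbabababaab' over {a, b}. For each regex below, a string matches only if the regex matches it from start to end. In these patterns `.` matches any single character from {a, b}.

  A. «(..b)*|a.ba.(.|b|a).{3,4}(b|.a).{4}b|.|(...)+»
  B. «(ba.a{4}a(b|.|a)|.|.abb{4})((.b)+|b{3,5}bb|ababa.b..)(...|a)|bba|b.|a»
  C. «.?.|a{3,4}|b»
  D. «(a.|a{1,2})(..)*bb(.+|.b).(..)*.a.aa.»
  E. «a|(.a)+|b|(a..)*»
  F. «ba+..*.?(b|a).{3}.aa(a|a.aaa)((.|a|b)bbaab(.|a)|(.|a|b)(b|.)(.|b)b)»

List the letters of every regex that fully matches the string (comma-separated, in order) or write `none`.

A, D

A → match
B → no match
C → no match
D → match
E → no match
F → no match — must start with 'ba'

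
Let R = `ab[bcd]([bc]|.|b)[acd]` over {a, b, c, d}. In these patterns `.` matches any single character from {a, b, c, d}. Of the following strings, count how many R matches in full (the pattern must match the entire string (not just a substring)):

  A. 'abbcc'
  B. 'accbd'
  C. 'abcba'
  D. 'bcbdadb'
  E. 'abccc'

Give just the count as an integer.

A → match
B → no match — must start with 'ab'
C → match
D → no match — must start with 'ab'
E → match
Total matched: 3

3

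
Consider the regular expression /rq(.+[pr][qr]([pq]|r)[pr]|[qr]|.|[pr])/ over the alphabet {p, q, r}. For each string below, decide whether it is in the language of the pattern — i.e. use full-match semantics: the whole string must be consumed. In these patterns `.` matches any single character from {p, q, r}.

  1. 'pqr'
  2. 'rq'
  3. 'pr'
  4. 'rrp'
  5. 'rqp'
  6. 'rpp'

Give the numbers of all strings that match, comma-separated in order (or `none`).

5

1 → no match — must start with 'rq'
2 → no match
3 → no match — must start with 'rq'
4 → no match — must start with 'rq'
5 → match
6 → no match — must start with 'rq'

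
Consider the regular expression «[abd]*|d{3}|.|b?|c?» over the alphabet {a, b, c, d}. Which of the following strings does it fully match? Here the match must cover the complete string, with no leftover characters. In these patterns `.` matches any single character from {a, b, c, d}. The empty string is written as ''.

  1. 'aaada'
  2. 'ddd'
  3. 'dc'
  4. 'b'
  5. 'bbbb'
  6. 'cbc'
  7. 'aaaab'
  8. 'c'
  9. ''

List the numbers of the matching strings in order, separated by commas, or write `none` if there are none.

1 → match
2 → match
3 → no match
4 → match
5 → match
6 → no match
7 → match
8 → match
9 → match

1, 2, 4, 5, 7, 8, 9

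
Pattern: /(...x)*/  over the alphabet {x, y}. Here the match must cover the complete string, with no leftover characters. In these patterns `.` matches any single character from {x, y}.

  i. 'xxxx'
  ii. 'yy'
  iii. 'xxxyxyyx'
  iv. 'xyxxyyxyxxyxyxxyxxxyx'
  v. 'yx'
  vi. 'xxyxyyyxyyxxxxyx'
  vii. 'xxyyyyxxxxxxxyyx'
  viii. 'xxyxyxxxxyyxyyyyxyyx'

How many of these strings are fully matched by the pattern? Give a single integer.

2

i → match
ii → no match
iii → no match
iv → no match
v → no match
vi → match
vii → no match
viii → no match
Total matched: 2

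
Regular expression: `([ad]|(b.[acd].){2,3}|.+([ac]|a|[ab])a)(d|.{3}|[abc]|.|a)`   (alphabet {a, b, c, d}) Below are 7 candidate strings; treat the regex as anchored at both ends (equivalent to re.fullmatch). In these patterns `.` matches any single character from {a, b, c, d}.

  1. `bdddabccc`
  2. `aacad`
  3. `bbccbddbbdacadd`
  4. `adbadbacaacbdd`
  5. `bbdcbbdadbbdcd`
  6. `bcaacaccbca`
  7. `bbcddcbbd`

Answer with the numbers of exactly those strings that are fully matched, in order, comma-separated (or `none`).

1 → no match
2 → match
3 → match
4 → no match
5 → no match
6 → no match
7 → no match

2, 3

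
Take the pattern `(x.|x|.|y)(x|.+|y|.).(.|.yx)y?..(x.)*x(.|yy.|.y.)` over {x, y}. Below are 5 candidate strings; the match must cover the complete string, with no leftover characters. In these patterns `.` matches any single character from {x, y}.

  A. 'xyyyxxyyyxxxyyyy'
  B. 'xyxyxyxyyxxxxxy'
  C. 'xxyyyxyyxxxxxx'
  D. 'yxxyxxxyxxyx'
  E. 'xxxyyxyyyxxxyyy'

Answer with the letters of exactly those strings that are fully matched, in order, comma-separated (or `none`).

B, C, D, E

A → no match
B → match
C → match
D → match
E → match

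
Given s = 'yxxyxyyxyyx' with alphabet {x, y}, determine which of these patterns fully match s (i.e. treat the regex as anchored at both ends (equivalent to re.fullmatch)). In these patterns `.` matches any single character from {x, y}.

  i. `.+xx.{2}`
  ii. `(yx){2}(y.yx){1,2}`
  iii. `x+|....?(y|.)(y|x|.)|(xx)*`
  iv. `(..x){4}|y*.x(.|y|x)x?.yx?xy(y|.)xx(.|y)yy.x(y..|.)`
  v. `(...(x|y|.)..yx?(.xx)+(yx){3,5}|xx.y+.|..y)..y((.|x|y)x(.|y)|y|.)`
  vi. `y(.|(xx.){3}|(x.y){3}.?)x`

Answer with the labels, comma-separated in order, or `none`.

i → no match
ii → no match
iii → no match
iv → no match
v → no match
vi → match

vi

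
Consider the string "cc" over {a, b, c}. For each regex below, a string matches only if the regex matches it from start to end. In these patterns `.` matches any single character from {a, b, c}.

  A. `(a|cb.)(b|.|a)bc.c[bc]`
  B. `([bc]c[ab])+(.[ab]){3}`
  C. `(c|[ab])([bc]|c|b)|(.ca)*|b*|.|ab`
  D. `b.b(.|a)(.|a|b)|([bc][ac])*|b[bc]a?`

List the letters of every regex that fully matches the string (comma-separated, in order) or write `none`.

A → no match
B → no match
C → match
D → match

C, D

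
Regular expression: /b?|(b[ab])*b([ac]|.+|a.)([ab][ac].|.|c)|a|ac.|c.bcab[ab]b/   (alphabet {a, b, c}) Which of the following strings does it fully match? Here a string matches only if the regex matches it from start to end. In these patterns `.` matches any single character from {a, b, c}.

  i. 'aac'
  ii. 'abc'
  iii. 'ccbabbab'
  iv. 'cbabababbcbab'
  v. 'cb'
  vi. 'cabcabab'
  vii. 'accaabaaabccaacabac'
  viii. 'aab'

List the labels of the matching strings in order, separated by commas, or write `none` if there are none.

i → no match
ii → no match
iii → no match
iv → no match
v → no match
vi → match
vii → no match
viii → no match

vi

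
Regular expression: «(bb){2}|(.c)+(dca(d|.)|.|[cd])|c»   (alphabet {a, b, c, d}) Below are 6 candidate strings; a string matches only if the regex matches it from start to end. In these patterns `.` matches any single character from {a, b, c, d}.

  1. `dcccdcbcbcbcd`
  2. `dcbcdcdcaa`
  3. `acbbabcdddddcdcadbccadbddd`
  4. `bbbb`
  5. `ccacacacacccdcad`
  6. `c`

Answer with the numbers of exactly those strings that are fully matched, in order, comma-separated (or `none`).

1, 2, 4, 5, 6

1 → match
2. `dcbcdcdcaa` → match
3 → no match
4. `bbbb` → match
5 → match
6. `c` → match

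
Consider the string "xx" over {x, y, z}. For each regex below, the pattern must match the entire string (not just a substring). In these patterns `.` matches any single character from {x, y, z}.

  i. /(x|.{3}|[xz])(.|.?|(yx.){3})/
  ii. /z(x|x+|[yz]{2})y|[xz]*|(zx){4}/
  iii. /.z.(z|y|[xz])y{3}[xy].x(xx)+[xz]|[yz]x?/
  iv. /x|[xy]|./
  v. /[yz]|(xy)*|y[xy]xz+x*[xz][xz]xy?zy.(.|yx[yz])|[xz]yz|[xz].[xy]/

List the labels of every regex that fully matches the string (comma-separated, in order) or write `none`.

i → match
ii → match
iii → no match
iv → no match
v → no match

i, ii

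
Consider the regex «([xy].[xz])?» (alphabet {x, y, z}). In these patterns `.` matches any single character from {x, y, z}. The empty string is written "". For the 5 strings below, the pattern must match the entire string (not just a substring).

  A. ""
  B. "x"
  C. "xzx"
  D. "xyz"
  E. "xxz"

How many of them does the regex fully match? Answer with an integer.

A → match
B → no match
C → match
D → match
E → match
Total matched: 4

4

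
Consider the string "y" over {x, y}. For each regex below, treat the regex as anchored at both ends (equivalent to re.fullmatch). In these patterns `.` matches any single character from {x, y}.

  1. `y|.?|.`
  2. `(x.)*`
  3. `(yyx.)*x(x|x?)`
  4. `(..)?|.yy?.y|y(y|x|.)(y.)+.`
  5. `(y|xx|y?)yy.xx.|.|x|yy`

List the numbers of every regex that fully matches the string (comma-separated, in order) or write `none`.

1 → match
2 → no match
3 → no match
4 → no match
5 → match

1, 5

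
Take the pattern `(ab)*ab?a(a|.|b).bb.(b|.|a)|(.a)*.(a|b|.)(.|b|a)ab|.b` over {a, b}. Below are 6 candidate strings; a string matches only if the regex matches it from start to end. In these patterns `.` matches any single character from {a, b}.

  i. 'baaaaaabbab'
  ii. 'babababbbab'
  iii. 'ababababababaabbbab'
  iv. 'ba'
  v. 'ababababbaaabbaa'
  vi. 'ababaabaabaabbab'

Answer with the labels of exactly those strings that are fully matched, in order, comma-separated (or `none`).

i, ii, iii

i → match
ii → match
iii → match
iv → no match
v → no match
vi → no match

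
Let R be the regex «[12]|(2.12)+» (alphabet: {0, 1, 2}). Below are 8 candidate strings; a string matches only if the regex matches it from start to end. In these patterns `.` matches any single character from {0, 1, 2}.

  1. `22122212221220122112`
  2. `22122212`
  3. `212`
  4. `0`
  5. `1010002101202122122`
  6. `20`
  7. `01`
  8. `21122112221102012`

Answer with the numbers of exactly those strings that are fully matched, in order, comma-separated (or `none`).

1, 2

1 → match
2. `22122212` → match
3. `212` → no match
4. `0` → no match
5 → no match
6. `20` → no match
7. `01` → no match
8 → no match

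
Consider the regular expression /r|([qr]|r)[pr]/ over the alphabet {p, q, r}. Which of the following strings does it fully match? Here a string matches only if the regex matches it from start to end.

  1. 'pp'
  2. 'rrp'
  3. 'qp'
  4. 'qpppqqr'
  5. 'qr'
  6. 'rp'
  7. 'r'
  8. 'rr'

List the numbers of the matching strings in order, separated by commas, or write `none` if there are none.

1. 'pp' → no match
2. 'rrp' → no match
3. 'qp' → match
4. 'qpppqqr' → no match
5. 'qr' → match
6. 'rp' → match
7. 'r' → match
8. 'rr' → match

3, 5, 6, 7, 8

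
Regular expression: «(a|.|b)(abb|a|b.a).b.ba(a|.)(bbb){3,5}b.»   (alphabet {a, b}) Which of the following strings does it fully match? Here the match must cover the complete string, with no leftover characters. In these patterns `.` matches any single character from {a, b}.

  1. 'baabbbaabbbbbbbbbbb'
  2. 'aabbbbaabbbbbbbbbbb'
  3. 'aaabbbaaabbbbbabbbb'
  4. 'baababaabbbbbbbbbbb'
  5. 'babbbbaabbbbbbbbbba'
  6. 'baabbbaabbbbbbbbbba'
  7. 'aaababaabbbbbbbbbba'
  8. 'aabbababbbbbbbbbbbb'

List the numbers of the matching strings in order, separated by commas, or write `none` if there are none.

1, 2, 4, 5, 6, 7, 8

1 → match
2 → match
3 → no match
4 → match
5 → match
6 → match
7 → match
8 → match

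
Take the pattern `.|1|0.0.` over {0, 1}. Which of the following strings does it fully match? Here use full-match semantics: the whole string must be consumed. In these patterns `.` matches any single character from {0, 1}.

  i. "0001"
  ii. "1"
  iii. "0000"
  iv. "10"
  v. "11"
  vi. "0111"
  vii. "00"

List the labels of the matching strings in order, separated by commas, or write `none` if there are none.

i, ii, iii

i → match
ii → match
iii → match
iv → no match
v → no match
vi → no match
vii → no match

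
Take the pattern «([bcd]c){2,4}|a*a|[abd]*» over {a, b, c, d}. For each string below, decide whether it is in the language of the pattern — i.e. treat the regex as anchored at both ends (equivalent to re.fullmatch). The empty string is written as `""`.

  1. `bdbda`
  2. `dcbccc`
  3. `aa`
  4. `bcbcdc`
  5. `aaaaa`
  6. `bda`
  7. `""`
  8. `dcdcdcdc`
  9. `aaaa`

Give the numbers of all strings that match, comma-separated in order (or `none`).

1, 2, 3, 4, 5, 6, 7, 8, 9

1 → match
2 → match
3 → match
4 → match
5 → match
6 → match
7 → match
8 → match
9 → match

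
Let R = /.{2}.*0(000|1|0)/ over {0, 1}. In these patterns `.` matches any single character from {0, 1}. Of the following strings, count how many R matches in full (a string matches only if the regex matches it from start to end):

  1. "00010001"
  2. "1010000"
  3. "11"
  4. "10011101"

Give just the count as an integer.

1 → match
2 → match
3 → no match
4 → match
Total matched: 3

3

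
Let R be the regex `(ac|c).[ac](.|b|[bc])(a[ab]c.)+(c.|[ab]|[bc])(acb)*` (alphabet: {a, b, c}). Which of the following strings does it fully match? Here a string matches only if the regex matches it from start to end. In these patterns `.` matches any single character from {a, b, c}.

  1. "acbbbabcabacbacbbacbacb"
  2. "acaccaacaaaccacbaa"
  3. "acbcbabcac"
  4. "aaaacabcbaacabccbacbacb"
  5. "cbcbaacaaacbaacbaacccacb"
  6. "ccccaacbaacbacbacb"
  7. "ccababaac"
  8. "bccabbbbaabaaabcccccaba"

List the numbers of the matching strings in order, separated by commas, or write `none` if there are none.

1 → no match
2 → no match
3 → match
4 → no match
5 → match
6 → match
7 → no match
8 → no match

3, 5, 6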